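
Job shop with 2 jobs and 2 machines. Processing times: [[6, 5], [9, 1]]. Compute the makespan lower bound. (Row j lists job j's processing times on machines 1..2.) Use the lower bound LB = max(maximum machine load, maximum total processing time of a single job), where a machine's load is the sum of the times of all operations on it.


Machine loads:
  Machine 1: 6 + 9 = 15
  Machine 2: 5 + 1 = 6
Max machine load = 15
Job totals:
  Job 1: 11
  Job 2: 10
Max job total = 11
Lower bound = max(15, 11) = 15

15


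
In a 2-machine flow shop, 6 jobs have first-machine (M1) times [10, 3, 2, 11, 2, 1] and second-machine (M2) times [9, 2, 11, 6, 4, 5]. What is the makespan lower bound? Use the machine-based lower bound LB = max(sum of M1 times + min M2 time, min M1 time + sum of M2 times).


LB1 = sum(M1 times) + min(M2 times) = 29 + 2 = 31
LB2 = min(M1 times) + sum(M2 times) = 1 + 37 = 38
Lower bound = max(LB1, LB2) = max(31, 38) = 38

38


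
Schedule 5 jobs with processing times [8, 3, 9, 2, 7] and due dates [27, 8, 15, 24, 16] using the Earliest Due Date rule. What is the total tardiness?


Sort by due date (EDD order): [(3, 8), (9, 15), (7, 16), (2, 24), (8, 27)]
Compute completion times and tardiness:
  Job 1: p=3, d=8, C=3, tardiness=max(0,3-8)=0
  Job 2: p=9, d=15, C=12, tardiness=max(0,12-15)=0
  Job 3: p=7, d=16, C=19, tardiness=max(0,19-16)=3
  Job 4: p=2, d=24, C=21, tardiness=max(0,21-24)=0
  Job 5: p=8, d=27, C=29, tardiness=max(0,29-27)=2
Total tardiness = 5

5


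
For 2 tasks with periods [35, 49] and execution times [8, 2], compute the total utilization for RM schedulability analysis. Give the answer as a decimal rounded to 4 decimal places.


Compute individual utilizations (exact fractions):
  Task 1: C/T = 8/35 (approx. 0.2286)
  Task 2: C/T = 2/49 (approx. 0.0408)
Total utilization U = 8/35 + 2/49 = 66/245
Rounded to 4 decimal places: U = 0.2694
RM (Liu & Layland) bound for 2 tasks = 0.828427; compare with U = 66/245 (approx. 0.269388)
U <= bound, so schedulable by RM sufficient condition.

0.2694


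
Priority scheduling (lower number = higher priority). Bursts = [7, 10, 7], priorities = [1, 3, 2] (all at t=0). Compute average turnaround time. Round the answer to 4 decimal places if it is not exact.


Sort by priority (ascending = highest first):
Order: [(1, 7), (2, 7), (3, 10)]
Completion times:
  Priority 1, burst=7, C=7
  Priority 2, burst=7, C=14
  Priority 3, burst=10, C=24
Average turnaround = 45/3 = 15.0

15.0


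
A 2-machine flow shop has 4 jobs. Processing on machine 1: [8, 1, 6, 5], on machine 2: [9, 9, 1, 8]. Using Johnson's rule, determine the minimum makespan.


Apply Johnson's rule:
  Group 1 (a <= b): [(2, 1, 9), (4, 5, 8), (1, 8, 9)]
  Group 2 (a > b): [(3, 6, 1)]
Optimal job order: [2, 4, 1, 3]
Schedule:
  Job 2: M1 done at 1, M2 done at 10
  Job 4: M1 done at 6, M2 done at 18
  Job 1: M1 done at 14, M2 done at 27
  Job 3: M1 done at 20, M2 done at 28
Makespan = 28

28


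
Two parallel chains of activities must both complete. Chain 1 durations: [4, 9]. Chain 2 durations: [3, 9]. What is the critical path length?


Path A total = 4 + 9 = 13
Path B total = 3 + 9 = 12
Critical path = longest path = max(13, 12) = 13

13


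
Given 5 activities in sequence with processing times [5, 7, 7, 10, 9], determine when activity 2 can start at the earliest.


Activity 2 starts after activities 1 through 1 complete.
Predecessor durations: [5]
ES = 5 = 5

5


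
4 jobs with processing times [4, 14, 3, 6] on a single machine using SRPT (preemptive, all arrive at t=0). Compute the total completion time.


Since all jobs arrive at t=0, SRPT equals SPT ordering.
SPT order: [3, 4, 6, 14]
Completion times:
  Job 1: p=3, C=3
  Job 2: p=4, C=7
  Job 3: p=6, C=13
  Job 4: p=14, C=27
Total completion time = 3 + 7 + 13 + 27 = 50

50


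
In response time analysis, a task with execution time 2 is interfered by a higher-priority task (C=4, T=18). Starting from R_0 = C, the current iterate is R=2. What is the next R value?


R_next = C + ceil(R_prev / T_hp) * C_hp
ceil(2 / 18) = ceil(0.1111) = 1
Interference = 1 * 4 = 4
R_next = 2 + 4 = 6

6


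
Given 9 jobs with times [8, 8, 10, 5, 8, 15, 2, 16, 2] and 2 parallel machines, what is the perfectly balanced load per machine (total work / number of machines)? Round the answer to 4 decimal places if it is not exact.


Total processing time = 8 + 8 + 10 + 5 + 8 + 15 + 2 + 16 + 2 = 74
Number of machines = 2
Ideal balanced load = 74 / 2 = 37.0

37.0


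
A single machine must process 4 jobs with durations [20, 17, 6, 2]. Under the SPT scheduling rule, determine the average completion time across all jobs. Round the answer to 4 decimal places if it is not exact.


Sort jobs by processing time (SPT order): [2, 6, 17, 20]
Compute completion times sequentially:
  Job 1: processing = 2, completes at 2
  Job 2: processing = 6, completes at 8
  Job 3: processing = 17, completes at 25
  Job 4: processing = 20, completes at 45
Sum of completion times = 80
Average completion time = 80/4 = 20.0

20.0


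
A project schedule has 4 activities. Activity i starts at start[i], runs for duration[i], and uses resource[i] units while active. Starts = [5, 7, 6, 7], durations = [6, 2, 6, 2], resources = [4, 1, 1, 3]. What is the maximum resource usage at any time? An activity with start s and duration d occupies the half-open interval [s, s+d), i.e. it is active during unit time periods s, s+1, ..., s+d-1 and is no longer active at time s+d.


Each activity i is active on [start_i, start_i + duration_i).
Compute total resource usage per time slot:
  t=0: active resources = [], total = 0
  t=1: active resources = [], total = 0
  t=2: active resources = [], total = 0
  t=3: active resources = [], total = 0
  t=4: active resources = [], total = 0
  t=5: active resources = [4], total = 4
  t=6: active resources = [4, 1], total = 5
  t=7: active resources = [4, 1, 1, 3], total = 9
  t=8: active resources = [4, 1, 1, 3], total = 9
  t=9: active resources = [4, 1], total = 5
  t=10: active resources = [4, 1], total = 5
  t=11: active resources = [1], total = 1
Peak resource demand = 9

9


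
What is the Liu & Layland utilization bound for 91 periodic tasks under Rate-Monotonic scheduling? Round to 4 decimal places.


Compute 2^(1/91) = 1.0076460851
Subtract 1: 1.0076460851 - 1 = 0.0076460851
Multiply by n: 91 * 0.0076460851 = 0.6957937441
Round to 4 dp: 0.6958

0.6958


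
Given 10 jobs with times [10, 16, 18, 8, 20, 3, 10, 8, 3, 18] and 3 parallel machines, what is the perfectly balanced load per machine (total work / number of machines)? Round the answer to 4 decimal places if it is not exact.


Total processing time = 10 + 16 + 18 + 8 + 20 + 3 + 10 + 8 + 3 + 18 = 114
Number of machines = 3
Ideal balanced load = 114 / 3 = 38.0

38.0


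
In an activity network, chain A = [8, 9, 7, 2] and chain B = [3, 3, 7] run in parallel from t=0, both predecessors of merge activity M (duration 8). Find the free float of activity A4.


ES(A4) = sum of predecessors on chain A = 24
EF(A4) = ES + duration = 24 + 2 = 26
Successor of A4 is M. ES(M) = max(sum(A), sum(B)) = max(26, 13) = 26
Free float = ES(successor) - EF(current) = 26 - 26 = 0

0


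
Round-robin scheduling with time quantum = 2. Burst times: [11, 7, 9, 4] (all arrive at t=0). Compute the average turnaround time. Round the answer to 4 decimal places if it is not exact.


Time quantum = 2
Execution trace:
  J1 runs 2 units, time = 2
  J2 runs 2 units, time = 4
  J3 runs 2 units, time = 6
  J4 runs 2 units, time = 8
  J1 runs 2 units, time = 10
  J2 runs 2 units, time = 12
  J3 runs 2 units, time = 14
  J4 runs 2 units, time = 16
  J1 runs 2 units, time = 18
  J2 runs 2 units, time = 20
  J3 runs 2 units, time = 22
  J1 runs 2 units, time = 24
  J2 runs 1 units, time = 25
  J3 runs 2 units, time = 27
  J1 runs 2 units, time = 29
  J3 runs 1 units, time = 30
  J1 runs 1 units, time = 31
Finish times: [31, 25, 30, 16]
Average turnaround = 102/4 = 25.5

25.5


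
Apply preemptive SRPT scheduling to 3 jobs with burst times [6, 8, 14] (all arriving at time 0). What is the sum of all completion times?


Since all jobs arrive at t=0, SRPT equals SPT ordering.
SPT order: [6, 8, 14]
Completion times:
  Job 1: p=6, C=6
  Job 2: p=8, C=14
  Job 3: p=14, C=28
Total completion time = 6 + 14 + 28 = 48

48


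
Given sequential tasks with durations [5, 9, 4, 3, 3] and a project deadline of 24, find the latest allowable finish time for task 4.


LF(activity 4) = deadline - sum of successor durations
Successors: activities 5 through 5 with durations [3]
Sum of successor durations = 3
LF = 24 - 3 = 21

21


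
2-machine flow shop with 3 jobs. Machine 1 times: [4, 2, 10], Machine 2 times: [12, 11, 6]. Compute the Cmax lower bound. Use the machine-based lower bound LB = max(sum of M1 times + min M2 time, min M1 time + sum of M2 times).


LB1 = sum(M1 times) + min(M2 times) = 16 + 6 = 22
LB2 = min(M1 times) + sum(M2 times) = 2 + 29 = 31
Lower bound = max(LB1, LB2) = max(22, 31) = 31

31


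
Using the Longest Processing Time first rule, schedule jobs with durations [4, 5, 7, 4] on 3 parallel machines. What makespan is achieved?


Sort jobs in decreasing order (LPT): [7, 5, 4, 4]
Assign each job to the least loaded machine:
  Machine 1: jobs [7], load = 7
  Machine 2: jobs [5], load = 5
  Machine 3: jobs [4, 4], load = 8
Makespan = max load = 8

8


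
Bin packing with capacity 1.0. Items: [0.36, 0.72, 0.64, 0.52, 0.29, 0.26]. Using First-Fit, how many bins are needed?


Place items sequentially using First-Fit:
  Item 0.36 -> new Bin 1
  Item 0.72 -> new Bin 2
  Item 0.64 -> Bin 1 (now 1.0)
  Item 0.52 -> new Bin 3
  Item 0.29 -> Bin 3 (now 0.81)
  Item 0.26 -> Bin 2 (now 0.98)
Total bins used = 3

3


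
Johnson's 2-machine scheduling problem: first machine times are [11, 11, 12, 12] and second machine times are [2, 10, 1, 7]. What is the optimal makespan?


Apply Johnson's rule:
  Group 1 (a <= b): []
  Group 2 (a > b): [(2, 11, 10), (4, 12, 7), (1, 11, 2), (3, 12, 1)]
Optimal job order: [2, 4, 1, 3]
Schedule:
  Job 2: M1 done at 11, M2 done at 21
  Job 4: M1 done at 23, M2 done at 30
  Job 1: M1 done at 34, M2 done at 36
  Job 3: M1 done at 46, M2 done at 47
Makespan = 47

47


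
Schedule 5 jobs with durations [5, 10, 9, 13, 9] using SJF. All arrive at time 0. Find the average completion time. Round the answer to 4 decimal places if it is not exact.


SJF order (ascending): [5, 9, 9, 10, 13]
Completion times:
  Job 1: burst=5, C=5
  Job 2: burst=9, C=14
  Job 3: burst=9, C=23
  Job 4: burst=10, C=33
  Job 5: burst=13, C=46
Average completion = 121/5 = 24.2

24.2


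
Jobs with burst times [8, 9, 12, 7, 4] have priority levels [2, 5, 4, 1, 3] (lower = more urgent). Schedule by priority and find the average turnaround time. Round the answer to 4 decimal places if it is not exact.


Sort by priority (ascending = highest first):
Order: [(1, 7), (2, 8), (3, 4), (4, 12), (5, 9)]
Completion times:
  Priority 1, burst=7, C=7
  Priority 2, burst=8, C=15
  Priority 3, burst=4, C=19
  Priority 4, burst=12, C=31
  Priority 5, burst=9, C=40
Average turnaround = 112/5 = 22.4

22.4


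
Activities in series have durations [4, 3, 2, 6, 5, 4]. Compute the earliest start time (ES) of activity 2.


Activity 2 starts after activities 1 through 1 complete.
Predecessor durations: [4]
ES = 4 = 4

4


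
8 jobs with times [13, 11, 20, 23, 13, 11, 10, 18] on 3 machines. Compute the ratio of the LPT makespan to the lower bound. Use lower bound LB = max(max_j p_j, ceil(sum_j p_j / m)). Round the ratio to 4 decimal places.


LPT order: [23, 20, 18, 13, 13, 11, 11, 10]
Machine loads after assignment: [34, 43, 42]
LPT makespan = 43
Lower bound = max(max_job, ceil(total/3)) = max(23, 40) = 40
Ratio = 43 / 40 = 1.075

1.075


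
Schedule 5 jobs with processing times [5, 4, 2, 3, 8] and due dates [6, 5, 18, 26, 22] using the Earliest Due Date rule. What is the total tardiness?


Sort by due date (EDD order): [(4, 5), (5, 6), (2, 18), (8, 22), (3, 26)]
Compute completion times and tardiness:
  Job 1: p=4, d=5, C=4, tardiness=max(0,4-5)=0
  Job 2: p=5, d=6, C=9, tardiness=max(0,9-6)=3
  Job 3: p=2, d=18, C=11, tardiness=max(0,11-18)=0
  Job 4: p=8, d=22, C=19, tardiness=max(0,19-22)=0
  Job 5: p=3, d=26, C=22, tardiness=max(0,22-26)=0
Total tardiness = 3

3


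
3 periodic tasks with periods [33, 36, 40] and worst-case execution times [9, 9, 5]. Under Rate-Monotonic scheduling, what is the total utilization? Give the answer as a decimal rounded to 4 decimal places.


Compute individual utilizations (exact fractions):
  Task 1: C/T = 9/33 = 3/11 (approx. 0.2727)
  Task 2: C/T = 9/36 = 1/4 (approx. 0.25)
  Task 3: C/T = 5/40 = 1/8 (approx. 0.125)
Total utilization U = 3/11 + 1/4 + 1/8 = 57/88
Rounded to 4 decimal places: U = 0.6477
RM (Liu & Layland) bound for 3 tasks = 0.779763; compare with U = 57/88 (approx. 0.647727)
U <= bound, so schedulable by RM sufficient condition.

0.6477


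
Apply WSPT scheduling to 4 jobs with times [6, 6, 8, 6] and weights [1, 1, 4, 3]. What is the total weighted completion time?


Compute p/w ratios and sort ascending (WSPT): [(8, 4), (6, 3), (6, 1), (6, 1)]
Compute weighted completion times:
  Job (p=8,w=4): C=8, w*C=4*8=32
  Job (p=6,w=3): C=14, w*C=3*14=42
  Job (p=6,w=1): C=20, w*C=1*20=20
  Job (p=6,w=1): C=26, w*C=1*26=26
Total weighted completion time = 120

120


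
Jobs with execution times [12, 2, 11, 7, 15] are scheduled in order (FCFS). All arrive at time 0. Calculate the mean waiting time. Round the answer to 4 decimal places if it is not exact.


FCFS order (as given): [12, 2, 11, 7, 15]
Waiting times:
  Job 1: wait = 0
  Job 2: wait = 12
  Job 3: wait = 14
  Job 4: wait = 25
  Job 5: wait = 32
Sum of waiting times = 83
Average waiting time = 83/5 = 16.6

16.6


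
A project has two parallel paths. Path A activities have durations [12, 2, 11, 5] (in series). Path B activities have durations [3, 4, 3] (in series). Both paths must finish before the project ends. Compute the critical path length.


Path A total = 12 + 2 + 11 + 5 = 30
Path B total = 3 + 4 + 3 = 10
Critical path = longest path = max(30, 10) = 30

30


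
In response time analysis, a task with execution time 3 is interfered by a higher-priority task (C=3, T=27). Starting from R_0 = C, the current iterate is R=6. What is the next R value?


R_next = C + ceil(R_prev / T_hp) * C_hp
ceil(6 / 27) = ceil(0.2222) = 1
Interference = 1 * 3 = 3
R_next = 3 + 3 = 6
R_next = R_prev, so the iteration has converged (response time = 6).

6


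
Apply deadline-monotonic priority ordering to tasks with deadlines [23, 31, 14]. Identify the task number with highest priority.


Sort tasks by relative deadline (ascending):
  Task 3: deadline = 14
  Task 1: deadline = 23
  Task 2: deadline = 31
Priority order (highest first): [3, 1, 2]
Highest priority task = 3

3


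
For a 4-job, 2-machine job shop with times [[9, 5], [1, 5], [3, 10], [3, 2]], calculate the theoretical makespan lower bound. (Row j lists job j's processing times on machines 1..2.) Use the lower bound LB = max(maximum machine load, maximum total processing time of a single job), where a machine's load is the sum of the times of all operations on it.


Machine loads:
  Machine 1: 9 + 1 + 3 + 3 = 16
  Machine 2: 5 + 5 + 10 + 2 = 22
Max machine load = 22
Job totals:
  Job 1: 14
  Job 2: 6
  Job 3: 13
  Job 4: 5
Max job total = 14
Lower bound = max(22, 14) = 22

22


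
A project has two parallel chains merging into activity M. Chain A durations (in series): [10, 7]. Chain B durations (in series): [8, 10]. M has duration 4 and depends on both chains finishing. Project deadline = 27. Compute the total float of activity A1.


Forward pass: ES(A1) = sum of predecessors on chain A = 0
EF = ES + duration = 0 + 10 = 10
Backward pass: LF(M) = deadline = 27; LS(M) = 27 - 4 = 23
LF(A1) = LS(M) - sum(successors on chain A) = 23 - 7 = 16
LS = LF - duration = 16 - 10 = 6
Total float = LS - ES = 6 - 0 = 6

6


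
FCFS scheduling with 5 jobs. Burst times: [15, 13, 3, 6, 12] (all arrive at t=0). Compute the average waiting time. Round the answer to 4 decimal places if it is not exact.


FCFS order (as given): [15, 13, 3, 6, 12]
Waiting times:
  Job 1: wait = 0
  Job 2: wait = 15
  Job 3: wait = 28
  Job 4: wait = 31
  Job 5: wait = 37
Sum of waiting times = 111
Average waiting time = 111/5 = 22.2

22.2


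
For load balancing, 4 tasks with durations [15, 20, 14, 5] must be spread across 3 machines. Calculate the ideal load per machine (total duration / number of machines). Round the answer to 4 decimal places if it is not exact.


Total processing time = 15 + 20 + 14 + 5 = 54
Number of machines = 3
Ideal balanced load = 54 / 3 = 18.0

18.0


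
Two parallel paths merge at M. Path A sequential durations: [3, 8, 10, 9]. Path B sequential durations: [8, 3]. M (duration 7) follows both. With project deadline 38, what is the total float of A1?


Forward pass: ES(A1) = sum of predecessors on chain A = 0
EF = ES + duration = 0 + 3 = 3
Backward pass: LF(M) = deadline = 38; LS(M) = 38 - 7 = 31
LF(A1) = LS(M) - sum(successors on chain A) = 31 - 27 = 4
LS = LF - duration = 4 - 3 = 1
Total float = LS - ES = 1 - 0 = 1

1


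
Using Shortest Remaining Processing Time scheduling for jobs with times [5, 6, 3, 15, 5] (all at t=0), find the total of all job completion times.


Since all jobs arrive at t=0, SRPT equals SPT ordering.
SPT order: [3, 5, 5, 6, 15]
Completion times:
  Job 1: p=3, C=3
  Job 2: p=5, C=8
  Job 3: p=5, C=13
  Job 4: p=6, C=19
  Job 5: p=15, C=34
Total completion time = 3 + 8 + 13 + 19 + 34 = 77

77


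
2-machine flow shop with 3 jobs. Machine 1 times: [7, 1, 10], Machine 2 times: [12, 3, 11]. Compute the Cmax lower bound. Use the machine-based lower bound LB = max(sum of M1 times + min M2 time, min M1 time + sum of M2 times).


LB1 = sum(M1 times) + min(M2 times) = 18 + 3 = 21
LB2 = min(M1 times) + sum(M2 times) = 1 + 26 = 27
Lower bound = max(LB1, LB2) = max(21, 27) = 27

27


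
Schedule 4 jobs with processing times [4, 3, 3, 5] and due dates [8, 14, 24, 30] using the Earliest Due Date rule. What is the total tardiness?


Sort by due date (EDD order): [(4, 8), (3, 14), (3, 24), (5, 30)]
Compute completion times and tardiness:
  Job 1: p=4, d=8, C=4, tardiness=max(0,4-8)=0
  Job 2: p=3, d=14, C=7, tardiness=max(0,7-14)=0
  Job 3: p=3, d=24, C=10, tardiness=max(0,10-24)=0
  Job 4: p=5, d=30, C=15, tardiness=max(0,15-30)=0
Total tardiness = 0

0


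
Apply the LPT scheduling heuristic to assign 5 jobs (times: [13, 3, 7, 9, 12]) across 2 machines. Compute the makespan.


Sort jobs in decreasing order (LPT): [13, 12, 9, 7, 3]
Assign each job to the least loaded machine:
  Machine 1: jobs [13, 7, 3], load = 23
  Machine 2: jobs [12, 9], load = 21
Makespan = max load = 23

23


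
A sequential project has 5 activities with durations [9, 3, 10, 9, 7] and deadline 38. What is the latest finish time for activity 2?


LF(activity 2) = deadline - sum of successor durations
Successors: activities 3 through 5 with durations [10, 9, 7]
Sum of successor durations = 26
LF = 38 - 26 = 12

12


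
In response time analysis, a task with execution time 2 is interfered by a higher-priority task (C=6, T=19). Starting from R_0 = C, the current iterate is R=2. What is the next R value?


R_next = C + ceil(R_prev / T_hp) * C_hp
ceil(2 / 19) = ceil(0.1053) = 1
Interference = 1 * 6 = 6
R_next = 2 + 6 = 8

8


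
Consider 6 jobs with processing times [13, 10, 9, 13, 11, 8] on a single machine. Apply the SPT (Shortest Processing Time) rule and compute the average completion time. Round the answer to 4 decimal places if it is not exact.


Sort jobs by processing time (SPT order): [8, 9, 10, 11, 13, 13]
Compute completion times sequentially:
  Job 1: processing = 8, completes at 8
  Job 2: processing = 9, completes at 17
  Job 3: processing = 10, completes at 27
  Job 4: processing = 11, completes at 38
  Job 5: processing = 13, completes at 51
  Job 6: processing = 13, completes at 64
Sum of completion times = 205
Average completion time = 205/6 = 34.1667

34.1667


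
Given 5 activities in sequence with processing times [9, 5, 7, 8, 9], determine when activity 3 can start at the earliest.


Activity 3 starts after activities 1 through 2 complete.
Predecessor durations: [9, 5]
ES = 9 + 5 = 14

14


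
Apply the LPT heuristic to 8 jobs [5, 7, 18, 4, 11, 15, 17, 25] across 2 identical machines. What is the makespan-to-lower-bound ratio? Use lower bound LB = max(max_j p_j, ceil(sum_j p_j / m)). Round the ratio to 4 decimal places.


LPT order: [25, 18, 17, 15, 11, 7, 5, 4]
Machine loads after assignment: [51, 51]
LPT makespan = 51
Lower bound = max(max_job, ceil(total/2)) = max(25, 51) = 51
Ratio = 51 / 51 = 1.0

1.0


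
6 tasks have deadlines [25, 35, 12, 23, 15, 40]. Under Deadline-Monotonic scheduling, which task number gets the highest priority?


Sort tasks by relative deadline (ascending):
  Task 3: deadline = 12
  Task 5: deadline = 15
  Task 4: deadline = 23
  Task 1: deadline = 25
  Task 2: deadline = 35
  Task 6: deadline = 40
Priority order (highest first): [3, 5, 4, 1, 2, 6]
Highest priority task = 3

3


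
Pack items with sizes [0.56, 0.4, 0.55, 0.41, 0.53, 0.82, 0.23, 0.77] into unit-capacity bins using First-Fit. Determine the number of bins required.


Place items sequentially using First-Fit:
  Item 0.56 -> new Bin 1
  Item 0.4 -> Bin 1 (now 0.96)
  Item 0.55 -> new Bin 2
  Item 0.41 -> Bin 2 (now 0.96)
  Item 0.53 -> new Bin 3
  Item 0.82 -> new Bin 4
  Item 0.23 -> Bin 3 (now 0.76)
  Item 0.77 -> new Bin 5
Total bins used = 5

5


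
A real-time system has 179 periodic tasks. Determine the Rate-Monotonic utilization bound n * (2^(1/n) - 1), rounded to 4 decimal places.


Compute 2^(1/179) = 1.0038798378
Subtract 1: 1.0038798378 - 1 = 0.0038798378
Multiply by n: 179 * 0.0038798378 = 0.6944909662
Round to 4 dp: 0.6945

0.6945


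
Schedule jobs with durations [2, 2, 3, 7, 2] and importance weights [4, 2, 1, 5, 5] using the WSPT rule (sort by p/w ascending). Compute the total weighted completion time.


Compute p/w ratios and sort ascending (WSPT): [(2, 5), (2, 4), (2, 2), (7, 5), (3, 1)]
Compute weighted completion times:
  Job (p=2,w=5): C=2, w*C=5*2=10
  Job (p=2,w=4): C=4, w*C=4*4=16
  Job (p=2,w=2): C=6, w*C=2*6=12
  Job (p=7,w=5): C=13, w*C=5*13=65
  Job (p=3,w=1): C=16, w*C=1*16=16
Total weighted completion time = 119

119


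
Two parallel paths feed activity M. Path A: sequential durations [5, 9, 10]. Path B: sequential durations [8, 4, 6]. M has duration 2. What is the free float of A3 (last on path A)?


ES(A3) = sum of predecessors on chain A = 14
EF(A3) = ES + duration = 14 + 10 = 24
Successor of A3 is M. ES(M) = max(sum(A), sum(B)) = max(24, 18) = 24
Free float = ES(successor) - EF(current) = 24 - 24 = 0

0


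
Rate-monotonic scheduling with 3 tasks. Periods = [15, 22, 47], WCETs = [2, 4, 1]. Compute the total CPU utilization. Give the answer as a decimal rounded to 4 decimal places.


Compute individual utilizations (exact fractions):
  Task 1: C/T = 2/15 (approx. 0.1333)
  Task 2: C/T = 4/22 = 2/11 (approx. 0.1818)
  Task 3: C/T = 1/47 (approx. 0.0213)
Total utilization U = 2/15 + 2/11 + 1/47 = 2609/7755
Rounded to 4 decimal places: U = 0.3364
RM (Liu & Layland) bound for 3 tasks = 0.779763; compare with U = 2609/7755 (approx. 0.336428)
U <= bound, so schedulable by RM sufficient condition.

0.3364


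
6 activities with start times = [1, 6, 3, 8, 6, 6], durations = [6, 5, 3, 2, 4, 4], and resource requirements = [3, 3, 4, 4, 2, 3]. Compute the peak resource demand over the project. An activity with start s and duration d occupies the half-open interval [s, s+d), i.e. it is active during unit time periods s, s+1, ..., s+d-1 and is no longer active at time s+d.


Each activity i is active on [start_i, start_i + duration_i).
Compute total resource usage per time slot:
  t=0: active resources = [], total = 0
  t=1: active resources = [3], total = 3
  t=2: active resources = [3], total = 3
  t=3: active resources = [3, 4], total = 7
  t=4: active resources = [3, 4], total = 7
  t=5: active resources = [3, 4], total = 7
  t=6: active resources = [3, 3, 2, 3], total = 11
  t=7: active resources = [3, 2, 3], total = 8
  t=8: active resources = [3, 4, 2, 3], total = 12
  t=9: active resources = [3, 4, 2, 3], total = 12
  t=10: active resources = [3], total = 3
Peak resource demand = 12

12


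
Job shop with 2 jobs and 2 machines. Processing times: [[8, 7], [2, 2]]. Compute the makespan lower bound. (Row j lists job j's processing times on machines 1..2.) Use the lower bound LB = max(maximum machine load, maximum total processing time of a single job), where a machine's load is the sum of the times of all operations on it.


Machine loads:
  Machine 1: 8 + 2 = 10
  Machine 2: 7 + 2 = 9
Max machine load = 10
Job totals:
  Job 1: 15
  Job 2: 4
Max job total = 15
Lower bound = max(10, 15) = 15

15


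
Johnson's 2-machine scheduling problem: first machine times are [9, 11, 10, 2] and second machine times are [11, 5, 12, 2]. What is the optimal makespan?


Apply Johnson's rule:
  Group 1 (a <= b): [(4, 2, 2), (1, 9, 11), (3, 10, 12)]
  Group 2 (a > b): [(2, 11, 5)]
Optimal job order: [4, 1, 3, 2]
Schedule:
  Job 4: M1 done at 2, M2 done at 4
  Job 1: M1 done at 11, M2 done at 22
  Job 3: M1 done at 21, M2 done at 34
  Job 2: M1 done at 32, M2 done at 39
Makespan = 39

39


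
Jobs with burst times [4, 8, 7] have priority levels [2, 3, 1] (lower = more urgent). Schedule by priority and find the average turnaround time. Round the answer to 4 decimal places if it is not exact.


Sort by priority (ascending = highest first):
Order: [(1, 7), (2, 4), (3, 8)]
Completion times:
  Priority 1, burst=7, C=7
  Priority 2, burst=4, C=11
  Priority 3, burst=8, C=19
Average turnaround = 37/3 = 12.3333

12.3333


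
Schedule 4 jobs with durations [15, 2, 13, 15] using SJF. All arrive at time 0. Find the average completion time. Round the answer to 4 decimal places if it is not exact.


SJF order (ascending): [2, 13, 15, 15]
Completion times:
  Job 1: burst=2, C=2
  Job 2: burst=13, C=15
  Job 3: burst=15, C=30
  Job 4: burst=15, C=45
Average completion = 92/4 = 23.0

23.0


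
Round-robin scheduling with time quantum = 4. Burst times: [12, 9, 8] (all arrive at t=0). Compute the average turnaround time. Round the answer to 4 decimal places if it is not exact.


Time quantum = 4
Execution trace:
  J1 runs 4 units, time = 4
  J2 runs 4 units, time = 8
  J3 runs 4 units, time = 12
  J1 runs 4 units, time = 16
  J2 runs 4 units, time = 20
  J3 runs 4 units, time = 24
  J1 runs 4 units, time = 28
  J2 runs 1 units, time = 29
Finish times: [28, 29, 24]
Average turnaround = 81/3 = 27.0

27.0


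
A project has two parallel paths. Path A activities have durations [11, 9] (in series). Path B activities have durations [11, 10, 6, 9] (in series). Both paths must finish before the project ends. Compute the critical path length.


Path A total = 11 + 9 = 20
Path B total = 11 + 10 + 6 + 9 = 36
Critical path = longest path = max(20, 36) = 36

36


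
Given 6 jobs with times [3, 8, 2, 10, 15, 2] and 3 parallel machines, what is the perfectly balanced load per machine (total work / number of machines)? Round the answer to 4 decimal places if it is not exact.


Total processing time = 3 + 8 + 2 + 10 + 15 + 2 = 40
Number of machines = 3
Ideal balanced load = 40 / 3 = 13.3333

13.3333


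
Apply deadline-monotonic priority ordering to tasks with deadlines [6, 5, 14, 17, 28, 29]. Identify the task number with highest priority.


Sort tasks by relative deadline (ascending):
  Task 2: deadline = 5
  Task 1: deadline = 6
  Task 3: deadline = 14
  Task 4: deadline = 17
  Task 5: deadline = 28
  Task 6: deadline = 29
Priority order (highest first): [2, 1, 3, 4, 5, 6]
Highest priority task = 2

2


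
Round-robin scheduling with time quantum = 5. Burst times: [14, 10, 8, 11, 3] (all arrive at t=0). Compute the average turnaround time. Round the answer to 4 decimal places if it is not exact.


Time quantum = 5
Execution trace:
  J1 runs 5 units, time = 5
  J2 runs 5 units, time = 10
  J3 runs 5 units, time = 15
  J4 runs 5 units, time = 20
  J5 runs 3 units, time = 23
  J1 runs 5 units, time = 28
  J2 runs 5 units, time = 33
  J3 runs 3 units, time = 36
  J4 runs 5 units, time = 41
  J1 runs 4 units, time = 45
  J4 runs 1 units, time = 46
Finish times: [45, 33, 36, 46, 23]
Average turnaround = 183/5 = 36.6

36.6


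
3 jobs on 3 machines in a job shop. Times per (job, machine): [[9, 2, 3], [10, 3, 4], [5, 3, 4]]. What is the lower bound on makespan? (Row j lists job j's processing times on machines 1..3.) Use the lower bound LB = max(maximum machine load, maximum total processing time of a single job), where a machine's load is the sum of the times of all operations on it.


Machine loads:
  Machine 1: 9 + 10 + 5 = 24
  Machine 2: 2 + 3 + 3 = 8
  Machine 3: 3 + 4 + 4 = 11
Max machine load = 24
Job totals:
  Job 1: 14
  Job 2: 17
  Job 3: 12
Max job total = 17
Lower bound = max(24, 17) = 24

24


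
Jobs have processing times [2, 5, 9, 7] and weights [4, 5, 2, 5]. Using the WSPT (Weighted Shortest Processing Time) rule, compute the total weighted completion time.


Compute p/w ratios and sort ascending (WSPT): [(2, 4), (5, 5), (7, 5), (9, 2)]
Compute weighted completion times:
  Job (p=2,w=4): C=2, w*C=4*2=8
  Job (p=5,w=5): C=7, w*C=5*7=35
  Job (p=7,w=5): C=14, w*C=5*14=70
  Job (p=9,w=2): C=23, w*C=2*23=46
Total weighted completion time = 159

159


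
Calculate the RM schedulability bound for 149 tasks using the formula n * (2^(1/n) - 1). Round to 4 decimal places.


Compute 2^(1/149) = 1.0046628318
Subtract 1: 1.0046628318 - 1 = 0.0046628318
Multiply by n: 149 * 0.0046628318 = 0.6947619382
Round to 4 dp: 0.6948

0.6948


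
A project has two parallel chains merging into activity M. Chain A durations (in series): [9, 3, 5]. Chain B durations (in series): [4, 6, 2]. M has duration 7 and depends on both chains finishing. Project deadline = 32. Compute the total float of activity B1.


Forward pass: ES(B1) = sum of predecessors on chain B = 0
EF = ES + duration = 0 + 4 = 4
Backward pass: LF(M) = deadline = 32; LS(M) = 32 - 7 = 25
LF(B1) = LS(M) - sum(successors on chain B) = 25 - 8 = 17
LS = LF - duration = 17 - 4 = 13
Total float = LS - ES = 13 - 0 = 13

13


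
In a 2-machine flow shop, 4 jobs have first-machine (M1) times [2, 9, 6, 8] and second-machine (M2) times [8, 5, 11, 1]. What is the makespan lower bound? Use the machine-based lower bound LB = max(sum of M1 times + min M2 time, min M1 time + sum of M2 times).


LB1 = sum(M1 times) + min(M2 times) = 25 + 1 = 26
LB2 = min(M1 times) + sum(M2 times) = 2 + 25 = 27
Lower bound = max(LB1, LB2) = max(26, 27) = 27

27


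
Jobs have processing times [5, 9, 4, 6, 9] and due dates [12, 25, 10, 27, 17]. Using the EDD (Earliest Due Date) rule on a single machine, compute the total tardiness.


Sort by due date (EDD order): [(4, 10), (5, 12), (9, 17), (9, 25), (6, 27)]
Compute completion times and tardiness:
  Job 1: p=4, d=10, C=4, tardiness=max(0,4-10)=0
  Job 2: p=5, d=12, C=9, tardiness=max(0,9-12)=0
  Job 3: p=9, d=17, C=18, tardiness=max(0,18-17)=1
  Job 4: p=9, d=25, C=27, tardiness=max(0,27-25)=2
  Job 5: p=6, d=27, C=33, tardiness=max(0,33-27)=6
Total tardiness = 9

9


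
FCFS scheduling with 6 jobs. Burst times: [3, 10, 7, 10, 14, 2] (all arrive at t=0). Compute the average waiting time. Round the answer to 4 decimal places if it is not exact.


FCFS order (as given): [3, 10, 7, 10, 14, 2]
Waiting times:
  Job 1: wait = 0
  Job 2: wait = 3
  Job 3: wait = 13
  Job 4: wait = 20
  Job 5: wait = 30
  Job 6: wait = 44
Sum of waiting times = 110
Average waiting time = 110/6 = 18.3333

18.3333


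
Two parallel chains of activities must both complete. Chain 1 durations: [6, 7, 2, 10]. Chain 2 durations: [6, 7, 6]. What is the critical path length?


Path A total = 6 + 7 + 2 + 10 = 25
Path B total = 6 + 7 + 6 = 19
Critical path = longest path = max(25, 19) = 25

25


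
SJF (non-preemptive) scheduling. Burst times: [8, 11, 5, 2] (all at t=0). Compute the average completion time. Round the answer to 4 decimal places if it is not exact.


SJF order (ascending): [2, 5, 8, 11]
Completion times:
  Job 1: burst=2, C=2
  Job 2: burst=5, C=7
  Job 3: burst=8, C=15
  Job 4: burst=11, C=26
Average completion = 50/4 = 12.5

12.5


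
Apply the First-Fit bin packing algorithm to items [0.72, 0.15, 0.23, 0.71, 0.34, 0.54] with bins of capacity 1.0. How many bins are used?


Place items sequentially using First-Fit:
  Item 0.72 -> new Bin 1
  Item 0.15 -> Bin 1 (now 0.87)
  Item 0.23 -> new Bin 2
  Item 0.71 -> Bin 2 (now 0.94)
  Item 0.34 -> new Bin 3
  Item 0.54 -> Bin 3 (now 0.88)
Total bins used = 3

3


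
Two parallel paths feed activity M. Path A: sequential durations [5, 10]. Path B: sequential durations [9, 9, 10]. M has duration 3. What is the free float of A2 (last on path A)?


ES(A2) = sum of predecessors on chain A = 5
EF(A2) = ES + duration = 5 + 10 = 15
Successor of A2 is M. ES(M) = max(sum(A), sum(B)) = max(15, 28) = 28
Free float = ES(successor) - EF(current) = 28 - 15 = 13

13


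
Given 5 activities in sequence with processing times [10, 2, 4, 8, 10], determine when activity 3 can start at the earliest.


Activity 3 starts after activities 1 through 2 complete.
Predecessor durations: [10, 2]
ES = 10 + 2 = 12

12


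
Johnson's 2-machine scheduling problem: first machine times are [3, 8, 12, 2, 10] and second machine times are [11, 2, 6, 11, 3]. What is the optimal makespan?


Apply Johnson's rule:
  Group 1 (a <= b): [(4, 2, 11), (1, 3, 11)]
  Group 2 (a > b): [(3, 12, 6), (5, 10, 3), (2, 8, 2)]
Optimal job order: [4, 1, 3, 5, 2]
Schedule:
  Job 4: M1 done at 2, M2 done at 13
  Job 1: M1 done at 5, M2 done at 24
  Job 3: M1 done at 17, M2 done at 30
  Job 5: M1 done at 27, M2 done at 33
  Job 2: M1 done at 35, M2 done at 37
Makespan = 37

37


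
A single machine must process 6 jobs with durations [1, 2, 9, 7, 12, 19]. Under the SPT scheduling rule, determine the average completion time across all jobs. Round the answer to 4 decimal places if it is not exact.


Sort jobs by processing time (SPT order): [1, 2, 7, 9, 12, 19]
Compute completion times sequentially:
  Job 1: processing = 1, completes at 1
  Job 2: processing = 2, completes at 3
  Job 3: processing = 7, completes at 10
  Job 4: processing = 9, completes at 19
  Job 5: processing = 12, completes at 31
  Job 6: processing = 19, completes at 50
Sum of completion times = 114
Average completion time = 114/6 = 19.0

19.0


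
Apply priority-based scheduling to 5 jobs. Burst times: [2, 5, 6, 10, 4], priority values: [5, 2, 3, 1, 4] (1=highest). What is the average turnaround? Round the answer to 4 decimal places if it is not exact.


Sort by priority (ascending = highest first):
Order: [(1, 10), (2, 5), (3, 6), (4, 4), (5, 2)]
Completion times:
  Priority 1, burst=10, C=10
  Priority 2, burst=5, C=15
  Priority 3, burst=6, C=21
  Priority 4, burst=4, C=25
  Priority 5, burst=2, C=27
Average turnaround = 98/5 = 19.6

19.6


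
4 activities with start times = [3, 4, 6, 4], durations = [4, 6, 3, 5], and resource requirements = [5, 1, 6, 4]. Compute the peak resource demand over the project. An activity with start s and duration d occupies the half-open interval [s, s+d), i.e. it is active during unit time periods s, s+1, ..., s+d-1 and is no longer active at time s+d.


Each activity i is active on [start_i, start_i + duration_i).
Compute total resource usage per time slot:
  t=0: active resources = [], total = 0
  t=1: active resources = [], total = 0
  t=2: active resources = [], total = 0
  t=3: active resources = [5], total = 5
  t=4: active resources = [5, 1, 4], total = 10
  t=5: active resources = [5, 1, 4], total = 10
  t=6: active resources = [5, 1, 6, 4], total = 16
  t=7: active resources = [1, 6, 4], total = 11
  t=8: active resources = [1, 6, 4], total = 11
  t=9: active resources = [1], total = 1
Peak resource demand = 16

16


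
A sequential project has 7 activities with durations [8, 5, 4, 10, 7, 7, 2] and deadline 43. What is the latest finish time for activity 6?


LF(activity 6) = deadline - sum of successor durations
Successors: activities 7 through 7 with durations [2]
Sum of successor durations = 2
LF = 43 - 2 = 41

41


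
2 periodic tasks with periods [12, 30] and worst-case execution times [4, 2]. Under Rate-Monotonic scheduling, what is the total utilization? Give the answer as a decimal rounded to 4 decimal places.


Compute individual utilizations (exact fractions):
  Task 1: C/T = 4/12 = 1/3 (approx. 0.3333)
  Task 2: C/T = 2/30 = 1/15 (approx. 0.0667)
Total utilization U = 1/3 + 1/15 = 2/5
Rounded to 4 decimal places: U = 0.4000
RM (Liu & Layland) bound for 2 tasks = 0.828427; compare with U = 2/5 (approx. 0.400000)
U <= bound, so schedulable by RM sufficient condition.

0.4000


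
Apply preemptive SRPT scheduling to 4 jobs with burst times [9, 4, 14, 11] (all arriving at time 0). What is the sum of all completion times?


Since all jobs arrive at t=0, SRPT equals SPT ordering.
SPT order: [4, 9, 11, 14]
Completion times:
  Job 1: p=4, C=4
  Job 2: p=9, C=13
  Job 3: p=11, C=24
  Job 4: p=14, C=38
Total completion time = 4 + 13 + 24 + 38 = 79

79


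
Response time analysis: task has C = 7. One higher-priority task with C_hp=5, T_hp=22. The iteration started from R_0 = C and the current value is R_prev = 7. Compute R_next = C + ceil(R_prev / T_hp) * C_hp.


R_next = C + ceil(R_prev / T_hp) * C_hp
ceil(7 / 22) = ceil(0.3182) = 1
Interference = 1 * 5 = 5
R_next = 7 + 5 = 12

12


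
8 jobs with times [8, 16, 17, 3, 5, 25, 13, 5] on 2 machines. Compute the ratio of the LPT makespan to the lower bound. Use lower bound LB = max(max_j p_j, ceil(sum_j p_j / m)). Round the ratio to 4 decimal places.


LPT order: [25, 17, 16, 13, 8, 5, 5, 3]
Machine loads after assignment: [46, 46]
LPT makespan = 46
Lower bound = max(max_job, ceil(total/2)) = max(25, 46) = 46
Ratio = 46 / 46 = 1.0

1.0


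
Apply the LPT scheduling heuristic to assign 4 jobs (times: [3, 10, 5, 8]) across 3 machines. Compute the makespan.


Sort jobs in decreasing order (LPT): [10, 8, 5, 3]
Assign each job to the least loaded machine:
  Machine 1: jobs [10], load = 10
  Machine 2: jobs [8], load = 8
  Machine 3: jobs [5, 3], load = 8
Makespan = max load = 10

10


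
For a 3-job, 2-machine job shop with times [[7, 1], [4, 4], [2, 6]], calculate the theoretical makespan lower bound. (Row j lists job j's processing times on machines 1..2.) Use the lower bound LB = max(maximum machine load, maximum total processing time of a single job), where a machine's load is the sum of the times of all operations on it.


Machine loads:
  Machine 1: 7 + 4 + 2 = 13
  Machine 2: 1 + 4 + 6 = 11
Max machine load = 13
Job totals:
  Job 1: 8
  Job 2: 8
  Job 3: 8
Max job total = 8
Lower bound = max(13, 8) = 13

13


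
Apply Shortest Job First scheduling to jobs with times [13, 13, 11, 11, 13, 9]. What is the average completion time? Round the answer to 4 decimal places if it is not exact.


SJF order (ascending): [9, 11, 11, 13, 13, 13]
Completion times:
  Job 1: burst=9, C=9
  Job 2: burst=11, C=20
  Job 3: burst=11, C=31
  Job 4: burst=13, C=44
  Job 5: burst=13, C=57
  Job 6: burst=13, C=70
Average completion = 231/6 = 38.5

38.5


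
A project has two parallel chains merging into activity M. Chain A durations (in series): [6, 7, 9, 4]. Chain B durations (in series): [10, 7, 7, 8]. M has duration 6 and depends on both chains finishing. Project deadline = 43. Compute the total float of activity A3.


Forward pass: ES(A3) = sum of predecessors on chain A = 13
EF = ES + duration = 13 + 9 = 22
Backward pass: LF(M) = deadline = 43; LS(M) = 43 - 6 = 37
LF(A3) = LS(M) - sum(successors on chain A) = 37 - 4 = 33
LS = LF - duration = 33 - 9 = 24
Total float = LS - ES = 24 - 13 = 11

11
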